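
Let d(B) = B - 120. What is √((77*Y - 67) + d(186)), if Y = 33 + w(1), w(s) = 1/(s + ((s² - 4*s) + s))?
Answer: √2463 ≈ 49.629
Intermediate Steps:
d(B) = -120 + B
w(s) = 1/(s² - 2*s) (w(s) = 1/(s + (s² - 3*s)) = 1/(s² - 2*s))
Y = 32 (Y = 33 + 1/(1*(-2 + 1)) = 33 + 1/(-1) = 33 + 1*(-1) = 33 - 1 = 32)
√((77*Y - 67) + d(186)) = √((77*32 - 67) + (-120 + 186)) = √((2464 - 67) + 66) = √(2397 + 66) = √2463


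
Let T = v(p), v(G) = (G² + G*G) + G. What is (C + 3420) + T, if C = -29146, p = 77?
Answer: -13791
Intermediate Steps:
v(G) = G + 2*G² (v(G) = (G² + G²) + G = 2*G² + G = G + 2*G²)
T = 11935 (T = 77*(1 + 2*77) = 77*(1 + 154) = 77*155 = 11935)
(C + 3420) + T = (-29146 + 3420) + 11935 = -25726 + 11935 = -13791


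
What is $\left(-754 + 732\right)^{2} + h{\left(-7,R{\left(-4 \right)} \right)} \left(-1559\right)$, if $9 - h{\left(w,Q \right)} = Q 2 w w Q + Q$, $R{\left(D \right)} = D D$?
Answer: $39123589$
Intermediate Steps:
$R{\left(D \right)} = D^{2}$
$h{\left(w,Q \right)} = 9 - Q - 2 Q^{2} w^{2}$ ($h{\left(w,Q \right)} = 9 - \left(Q 2 w w Q + Q\right) = 9 - \left(2 Q w w Q + Q\right) = 9 - \left(2 Q w^{2} Q + Q\right) = 9 - \left(2 Q^{2} w^{2} + Q\right) = 9 - \left(Q + 2 Q^{2} w^{2}\right) = 9 - Q - 2 Q^{2} w^{2}$)
$\left(-754 + 732\right)^{2} + h{\left(-7,R{\left(-4 \right)} \right)} \left(-1559\right) = \left(-754 + 732\right)^{2} + \left(9 - \left(-4\right)^{2} - 2 \left(\left(-4\right)^{2}\right)^{2} \left(-7\right)^{2}\right) \left(-1559\right) = \left(-22\right)^{2} + \left(9 - 16 - 2 \cdot 16^{2} \cdot 49\right) \left(-1559\right) = 484 + \left(9 - 16 - 512 \cdot 49\right) \left(-1559\right) = 484 + \left(9 - 16 - 25088\right) \left(-1559\right) = 484 - -39123105 = 484 + 39123105 = 39123589$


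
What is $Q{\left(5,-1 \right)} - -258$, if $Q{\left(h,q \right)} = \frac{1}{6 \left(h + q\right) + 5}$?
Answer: $\frac{7483}{29} \approx 258.03$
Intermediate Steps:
$Q{\left(h,q \right)} = \frac{1}{5 + 6 h + 6 q}$ ($Q{\left(h,q \right)} = \frac{1}{\left(6 h + 6 q\right) + 5} = \frac{1}{5 + 6 h + 6 q}$)
$Q{\left(5,-1 \right)} - -258 = \frac{1}{5 + 6 \cdot 5 + 6 \left(-1\right)} - -258 = \frac{1}{5 + 30 - 6} + 258 = \frac{1}{29} + 258 = \frac{7483}{29}$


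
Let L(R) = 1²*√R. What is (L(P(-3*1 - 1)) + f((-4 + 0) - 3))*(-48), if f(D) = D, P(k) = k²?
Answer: 144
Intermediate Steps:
L(R) = √R (L(R) = 1*√R = √R)
(L(P(-3*1 - 1)) + f((-4 + 0) - 3))*(-48) = (√((-3*1 - 1)²) + ((-4 + 0) - 3))*(-48) = (√((-3 - 1)²) + (-4 - 3))*(-48) = (√((-4)²) - 7)*(-48) = (√16 - 7)*(-48) = (4 - 7)*(-48) = -3*(-48) = 144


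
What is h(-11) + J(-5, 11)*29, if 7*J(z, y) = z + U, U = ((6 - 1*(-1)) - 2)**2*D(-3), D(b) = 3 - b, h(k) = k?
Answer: 4128/7 ≈ 589.71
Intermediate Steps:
U = 150 (U = ((6 - 1*(-1)) - 2)**2*(3 - 1*(-3)) = ((6 + 1) - 2)**2*(3 + 3) = (7 - 2)**2*6 = 5**2*6 = 25*6 = 150)
J(z, y) = 150/7 + z/7 (J(z, y) = (z + 150)/7 = (150 + z)/7 = 150/7 + z/7)
h(-11) + J(-5, 11)*29 = -11 + (150/7 + (1/7)*(-5))*29 = -11 + (150/7 - 5/7)*29 = -11 + (145/7)*29 = -11 + 4205/7 = 4128/7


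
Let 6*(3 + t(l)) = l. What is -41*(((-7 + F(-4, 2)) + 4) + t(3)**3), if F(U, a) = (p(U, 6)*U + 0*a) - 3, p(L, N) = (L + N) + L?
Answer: 4469/8 ≈ 558.63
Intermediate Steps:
p(L, N) = N + 2*L
t(l) = -3 + l/6
F(U, a) = -3 + U*(6 + 2*U) (F(U, a) = ((6 + 2*U)*U + 0*a) - 3 = (U*(6 + 2*U) + 0) - 3 = U*(6 + 2*U) - 3 = -3 + U*(6 + 2*U))
-41*(((-7 + F(-4, 2)) + 4) + t(3)**3) = -41*(((-7 + (-3 + 2*(-4)*(3 - 4))) + 4) + (-3 + (1/6)*3)**3) = -41*(((-7 + (-3 + 2*(-4)*(-1))) + 4) + (-3 + 1/2)**3) = -41*(((-7 + (-3 + 8)) + 4) + (-5/2)**3) = -41*(((-7 + 5) + 4) - 125/8) = -41*((-2 + 4) - 125/8) = -41*(2 - 125/8) = -41*(-109/8) = 4469/8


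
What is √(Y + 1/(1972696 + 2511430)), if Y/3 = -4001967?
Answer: 5*I*√9656291419647934726/4484126 ≈ 3465.0*I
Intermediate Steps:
Y = -12005901 (Y = 3*(-4001967) = -12005901)
√(Y + 1/(1972696 + 2511430)) = √(-12005901 + 1/(1972696 + 2511430)) = √(-12005901 + 1/4484126) = √(-53835972827525/4484126) = 5*I*√9656291419647934726/4484126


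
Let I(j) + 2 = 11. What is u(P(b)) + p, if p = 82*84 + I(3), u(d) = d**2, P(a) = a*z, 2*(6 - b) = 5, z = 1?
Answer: 27637/4 ≈ 6909.3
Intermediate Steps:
I(j) = 9 (I(j) = -2 + 11 = 9)
b = 7/2 (b = 6 - 1/2*5 = 6 - 5/2 = 7/2 ≈ 3.5000)
P(a) = a (P(a) = a*1 = a)
p = 6897 (p = 82*84 + 9 = 6888 + 9 = 6897)
u(P(b)) + p = (7/2)**2 + 6897 = 49/4 + 6897 = 27637/4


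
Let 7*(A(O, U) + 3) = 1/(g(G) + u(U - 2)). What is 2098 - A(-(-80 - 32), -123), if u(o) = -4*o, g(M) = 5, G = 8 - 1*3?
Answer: 7427034/3535 ≈ 2101.0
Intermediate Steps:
G = 5 (G = 8 - 3 = 5)
A(O, U) = -3 + 1/(7*(13 - 4*U)) (A(O, U) = -3 + 1/(7*(5 - 4*(U - 2))) = -3 + 1/(7*(5 - 4*(-2 + U))) = -3 + 1/(7*(5 + (8 - 4*U))) = -3 + 1/(7*(13 - 4*U)))
2098 - A(-(-80 - 32), -123) = 2098 - 4*(68 - 21*(-123))/(7*(-13 + 4*(-123))) = 2098 - 4*(68 + 2583)/(7*(-13 - 492)) = 2098 - 4*2651/(7*(-505)) = 2098 - 4*(-1)*2651/(7*505) = 2098 - 1*(-10604/3535) = 2098 + 10604/3535 = 7427034/3535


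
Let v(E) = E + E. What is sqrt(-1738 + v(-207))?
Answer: 2*I*sqrt(538) ≈ 46.39*I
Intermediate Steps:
v(E) = 2*E
sqrt(-1738 + v(-207)) = sqrt(-1738 + 2*(-207)) = sqrt(-1738 - 414) = sqrt(-2152) = 2*I*sqrt(538)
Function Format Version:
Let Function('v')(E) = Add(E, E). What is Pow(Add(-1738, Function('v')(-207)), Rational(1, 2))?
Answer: Mul(2, I, Pow(538, Rational(1, 2))) ≈ Mul(46.390, I)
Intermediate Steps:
Function('v')(E) = Mul(2, E)
Pow(Add(-1738, Function('v')(-207)), Rational(1, 2)) = Pow(Add(-1738, Mul(2, -207)), Rational(1, 2)) = Pow(Add(-1738, -414), Rational(1, 2)) = Pow(-2152, Rational(1, 2)) = Mul(2, I, Pow(538, Rational(1, 2)))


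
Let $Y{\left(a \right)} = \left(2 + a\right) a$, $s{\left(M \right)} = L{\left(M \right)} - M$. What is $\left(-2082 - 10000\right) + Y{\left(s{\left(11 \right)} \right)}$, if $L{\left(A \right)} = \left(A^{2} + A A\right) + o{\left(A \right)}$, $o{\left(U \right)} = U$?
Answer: $46966$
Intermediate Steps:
$L{\left(A \right)} = A + 2 A^{2}$ ($L{\left(A \right)} = \left(A^{2} + A A\right) + A = \left(A^{2} + A^{2}\right) + A = 2 A^{2} + A = A + 2 A^{2}$)
$s{\left(M \right)} = - M + M \left(1 + 2 M\right)$ ($s{\left(M \right)} = M \left(1 + 2 M\right) - M = - M + M \left(1 + 2 M\right)$)
$Y{\left(a \right)} = a \left(2 + a\right)$
$\left(-2082 - 10000\right) + Y{\left(s{\left(11 \right)} \right)} = \left(-2082 - 10000\right) + 2 \cdot 11^{2} \left(2 + 2 \cdot 11^{2}\right) = -12082 + 2 \cdot 121 \left(2 + 2 \cdot 121\right) = -12082 + 242 \left(2 + 242\right) = -12082 + 242 \cdot 244 = -12082 + 59048 = 46966$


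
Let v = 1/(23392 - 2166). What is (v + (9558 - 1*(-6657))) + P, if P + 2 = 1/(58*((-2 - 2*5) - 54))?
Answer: 658678473433/40626564 ≈ 16213.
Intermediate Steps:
v = 1/21226 ≈ 4.7112e-5
P = -7657/3828 (P = -2 + 1/(58*((-2 - 2*5) - 54)) = -2 + 1/(58*((-2 - 10) - 54)) = -2 + 1/(58*(-12 - 54)) = -2 + 1/(58*(-66)) = -2 + 1/(-3828) = -2 - 1/3828 = -7657/3828 ≈ -2.0003)
(v + (9558 - 1*(-6657))) + P = (1/21226 + (9558 - 1*(-6657))) - 7657/3828 = (1/21226 + (9558 + 6657)) - 7657/3828 = (1/21226 + 16215) - 7657/3828 = 344179591/21226 - 7657/3828 = 658678473433/40626564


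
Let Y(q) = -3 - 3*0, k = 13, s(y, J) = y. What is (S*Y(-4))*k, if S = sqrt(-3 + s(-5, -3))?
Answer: -78*I*sqrt(2) ≈ -110.31*I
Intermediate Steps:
Y(q) = -3 (Y(q) = -3 + 0 = -3)
S = 2*I*sqrt(2) (S = sqrt(-3 - 5) = sqrt(-8) = 2*I*sqrt(2) ≈ 2.8284*I)
(S*Y(-4))*k = ((2*I*sqrt(2))*(-3))*13 = -6*I*sqrt(2)*13 = -78*I*sqrt(2)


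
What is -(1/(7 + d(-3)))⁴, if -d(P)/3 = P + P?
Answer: -1/390625 ≈ -2.5600e-6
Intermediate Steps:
d(P) = -6*P (d(P) = -3*(P + P) = -6*P)
-(1/(7 + d(-3)))⁴ = -(1/(7 - 6*(-3)))⁴ = -(1/(7 + 18))⁴ = -(1/25)⁴ = -1*1/390625 = -1/390625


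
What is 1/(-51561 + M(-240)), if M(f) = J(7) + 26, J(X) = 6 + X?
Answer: -1/51522 ≈ -1.9409e-5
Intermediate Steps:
M(f) = 39 (M(f) = (6 + 7) + 26 = 13 + 26 = 39)
1/(-51561 + M(-240)) = 1/(-51561 + 39) = 1/(-51522) = -1/51522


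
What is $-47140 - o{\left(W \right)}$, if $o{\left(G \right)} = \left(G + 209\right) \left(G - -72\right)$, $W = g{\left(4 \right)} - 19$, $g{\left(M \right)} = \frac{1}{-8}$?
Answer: $- \frac{3659497}{64} \approx -57180.0$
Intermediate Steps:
$g{\left(M \right)} = - \frac{1}{8}$
$W = - \frac{153}{8}$ ($W = - \frac{1}{8} - 19 = - \frac{153}{8} \approx -19.125$)
$o{\left(G \right)} = \left(72 + G\right) \left(209 + G\right)$ ($o{\left(G \right)} = \left(209 + G\right) \left(G + \left(-24 + 96\right)\right) = \left(209 + G\right) \left(G + 72\right) = \left(209 + G\right) \left(72 + G\right) = \left(72 + G\right) \left(209 + G\right)$)
$-47140 - o{\left(W \right)} = -47140 - \left(15048 + \left(- \frac{153}{8}\right)^{2} + 281 \left(- \frac{153}{8}\right)\right) = -47140 - \left(15048 + \frac{23409}{64} - \frac{42993}{8}\right) = -47140 - \frac{642537}{64} = - \frac{3659497}{64}$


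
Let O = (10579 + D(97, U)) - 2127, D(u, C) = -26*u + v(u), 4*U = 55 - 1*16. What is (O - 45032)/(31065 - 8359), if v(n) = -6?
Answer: -19554/11353 ≈ -1.7224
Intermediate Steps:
U = 39/4 (U = (55 - 1*16)/4 = (55 - 16)/4 = (¼)*39 = 39/4 ≈ 9.7500)
D(u, C) = -6 - 26*u (D(u, C) = -26*u - 6 = -6 - 26*u)
O = 5924 (O = (10579 + (-6 - 26*97)) - 2127 = (10579 + (-6 - 2522)) - 2127 = (10579 - 2528) - 2127 = 8051 - 2127 = 5924)
(O - 45032)/(31065 - 8359) = (5924 - 45032)/(31065 - 8359) = -39108/22706 = -39108*1/22706 = -19554/11353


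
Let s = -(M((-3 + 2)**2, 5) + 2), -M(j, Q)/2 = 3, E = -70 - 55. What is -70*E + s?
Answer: 8754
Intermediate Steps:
E = -125
M(j, Q) = -6 (M(j, Q) = -2*3 = -6)
s = 4 (s = -(-6 + 2) = -1*(-4) = 4)
-70*E + s = -70*(-125) + 4 = 8750 + 4 = 8754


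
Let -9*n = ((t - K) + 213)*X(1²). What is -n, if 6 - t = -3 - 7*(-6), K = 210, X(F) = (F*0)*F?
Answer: 0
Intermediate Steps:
X(F) = 0 (X(F) = 0*F = 0)
t = -33 (t = 6 - (-3 - 7*(-6)) = 6 - (-3 + 42) = 6 - 1*39 = 6 - 39 = -33)
n = 0 (n = -((-33 - 1*210) + 213)*0/9 = -((-33 - 210) + 213)*0/9 = -(-243 + 213)*0/9 = -(-10)*0/3 = -⅑*0 = 0)
-n = -1*0 = 0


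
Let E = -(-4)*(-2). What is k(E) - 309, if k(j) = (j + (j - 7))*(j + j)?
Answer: 59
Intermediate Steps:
E = -8 (E = -1*8 = -8)
k(j) = 2*j*(-7 + 2*j) (k(j) = (j + (-7 + j))*(2*j) = (-7 + 2*j)*(2*j) = 2*j*(-7 + 2*j))
k(E) - 309 = 2*(-8)*(-7 + 2*(-8)) - 309 = 2*(-8)*(-7 - 16) - 309 = 2*(-8)*(-23) - 309 = 368 - 309 = 59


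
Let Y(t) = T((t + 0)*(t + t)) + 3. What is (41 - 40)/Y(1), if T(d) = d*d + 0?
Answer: 1/7 ≈ 0.14286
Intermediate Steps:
T(d) = d**2 (T(d) = d**2 + 0 = d**2)
Y(t) = 3 + 4*t**4 (Y(t) = ((t + 0)*(t + t))**2 + 3 = (t*(2*t))**2 + 3 = (2*t**2)**2 + 3 = 4*t**4 + 3 = 3 + 4*t**4)
(41 - 40)/Y(1) = (41 - 40)/(3 + 4*1**4) = 1/(3 + 4*1) = 1/(3 + 4) = 1/7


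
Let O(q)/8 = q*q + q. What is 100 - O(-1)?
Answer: 100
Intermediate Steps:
O(q) = 8*q + 8*q² (O(q) = 8*(q*q + q) = 8*(q² + q) = 8*(q + q²) = 8*q + 8*q²)
100 - O(-1) = 100 - 8*(-1)*(1 - 1) = 100 - 8*(-1)*0 = 100 - 1*0 = 100 + 0 = 100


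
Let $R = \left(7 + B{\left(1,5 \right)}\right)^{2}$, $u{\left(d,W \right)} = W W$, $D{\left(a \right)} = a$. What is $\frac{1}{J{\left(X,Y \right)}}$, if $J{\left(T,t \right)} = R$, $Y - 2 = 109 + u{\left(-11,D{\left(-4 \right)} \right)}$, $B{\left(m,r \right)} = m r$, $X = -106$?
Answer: $\frac{1}{144} \approx 0.0069444$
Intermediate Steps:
$u{\left(d,W \right)} = W^{2}$
$Y = 127$ ($Y = 2 + \left(109 + \left(-4\right)^{2}\right) = 2 + \left(109 + 16\right) = 2 + 125 = 127$)
$R = 144$ ($R = \left(7 + 1 \cdot 5\right)^{2} = \left(7 + 5\right)^{2} = 12^{2} = 144$)
$J{\left(T,t \right)} = 144$
$\frac{1}{J{\left(X,Y \right)}} = \frac{1}{144}$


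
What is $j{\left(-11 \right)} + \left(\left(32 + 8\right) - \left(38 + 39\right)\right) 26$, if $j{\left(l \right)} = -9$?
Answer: $-971$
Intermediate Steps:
$j{\left(-11 \right)} + \left(\left(32 + 8\right) - \left(38 + 39\right)\right) 26 = -9 + \left(\left(32 + 8\right) - \left(38 + 39\right)\right) 26 = -9 + \left(40 - 77\right) 26 = -9 - 962 = -971$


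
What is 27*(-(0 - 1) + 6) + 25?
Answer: 214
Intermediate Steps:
27*(-(0 - 1) + 6) + 25 = 27*(-1*(-1) + 6) + 25 = 27*(1 + 6) + 25 = 27*7 + 25 = 189 + 25 = 214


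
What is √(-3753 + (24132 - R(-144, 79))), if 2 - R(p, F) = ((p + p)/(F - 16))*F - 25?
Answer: 4*√61222/7 ≈ 141.39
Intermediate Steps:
R(p, F) = 27 - 2*F*p/(-16 + F) (R(p, F) = 2 - (((p + p)/(F - 16))*F - 25) = 2 - (((2*p)/(-16 + F))*F - 25) = 2 - ((2*p/(-16 + F))*F - 25) = 2 - (2*F*p/(-16 + F) - 25) = 2 - (-25 + 2*F*p/(-16 + F)) = 2 + (25 - 2*F*p/(-16 + F)) = 27 - 2*F*p/(-16 + F))
√(-3753 + (24132 - R(-144, 79))) = √(-3753 + (24132 - (-432 + 27*79 - 2*79*(-144))/(-16 + 79))) = √(-3753 + (24132 - (-432 + 2133 + 22752)/63)) = √(-3753 + (24132 - 24453/63)) = √(-3753 + (24132 - 1*2717/7)) = √(-3753 + (24132 - 2717/7)) = √(-3753 + 166207/7) = √(139936/7) = 4*√61222/7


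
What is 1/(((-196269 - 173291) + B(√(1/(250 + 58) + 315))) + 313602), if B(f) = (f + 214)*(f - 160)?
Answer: -8526660604/766314670108681 - 33264*√7470617/766314670108681 ≈ -1.1245e-5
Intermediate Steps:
B(f) = (-160 + f)*(214 + f) (B(f) = (214 + f)*(-160 + f) = (-160 + f)*(214 + f))
1/(((-196269 - 173291) + B(√(1/(250 + 58) + 315))) + 313602) = 1/(((-196269 - 173291) + (-34240 + (√(1/(250 + 58) + 315))² + 54*√(1/(250 + 58) + 315))) + 313602) = 1/((-369560 + (-34240 + (√(1/308 + 315))² + 54*√(1/308 + 315))) + 313602) = 1/((-369560 + (-34240 + (√(97021/308))² + 54*√(97021/308))) + 313602) = 1/((-369560 + (-34240 + (√7470617/154)² + 54*(√7470617/154))) + 313602) = 1/((-369560 + (-34240 + 97021/308 + 27*√7470617/77)) + 313602) = 1/((-369560 + (-10448899/308 + 27*√7470617/77)) + 313602) = 1/((-124273379/308 + 27*√7470617/77) + 313602) = 1/(-27683963/308 + 27*√7470617/77)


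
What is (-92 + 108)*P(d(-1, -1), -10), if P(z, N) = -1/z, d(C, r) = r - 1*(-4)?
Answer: -16/3 ≈ -5.3333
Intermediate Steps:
d(C, r) = 4 + r (d(C, r) = r + 4 = 4 + r)
(-92 + 108)*P(d(-1, -1), -10) = (-92 + 108)*(-1/(4 - 1)) = 16*(-1/3) = 16*(-1*⅓) = 16*(-⅓) = -16/3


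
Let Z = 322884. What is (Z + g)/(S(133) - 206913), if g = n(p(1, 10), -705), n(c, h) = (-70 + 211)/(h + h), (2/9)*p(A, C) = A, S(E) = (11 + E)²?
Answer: -3228839/1861770 ≈ -1.7343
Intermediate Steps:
p(A, C) = 9*A/2
n(c, h) = 141/(2*h) (n(c, h) = 141/((2*h)) = 141*(1/(2*h)) = 141/(2*h))
g = -⅒ (g = (141/2)/(-705) = (141/2)*(-1/705) = -⅒ ≈ -0.10000)
(Z + g)/(S(133) - 206913) = (322884 - ⅒)/((11 + 133)² - 206913) = 3228839/(10*(144² - 206913)) = 3228839/(10*(20736 - 206913)) = (3228839/10)/(-186177) = (3228839/10)*(-1/186177) = -3228839/1861770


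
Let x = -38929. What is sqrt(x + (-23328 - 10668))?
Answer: 5*I*sqrt(2917) ≈ 270.05*I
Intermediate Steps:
sqrt(x + (-23328 - 10668)) = sqrt(-38929 + (-23328 - 10668)) = sqrt(-38929 - 33996) = sqrt(-72925) = 5*I*sqrt(2917)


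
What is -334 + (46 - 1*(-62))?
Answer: -226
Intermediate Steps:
-334 + (46 - 1*(-62)) = -334 + (46 + 62) = -334 + 108 = -226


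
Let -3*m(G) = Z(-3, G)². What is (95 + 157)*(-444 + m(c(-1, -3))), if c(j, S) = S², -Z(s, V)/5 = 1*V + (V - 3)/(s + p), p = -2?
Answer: -239652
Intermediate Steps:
Z(s, V) = -5*V - 5*(-3 + V)/(-2 + s) (Z(s, V) = -5*(1*V + (V - 3)/(s - 2)) = -5*(V + (-3 + V)/(-2 + s)) = -5*V - 5*(-3 + V)/(-2 + s))
m(G) = -(-3 - 4*G)²/3 (m(G) = -25*(3 + G - 1*G*(-3))²/(-2 - 3)²/3 = -(3 + G + 3*G)²/3 = -(3 + 4*G)²/3 = -(-3 - 4*G)²/3)
(95 + 157)*(-444 + m(c(-1, -3))) = (95 + 157)*(-444 - (3 + 4*(-3)²)²/3) = 252*(-444 - (3 + 4*9)²/3) = 252*(-444 - (3 + 36)²/3) = 252*(-444 - ⅓*39²) = 252*(-444 - ⅓*1521) = 252*(-444 - 507) = 252*(-951) = -239652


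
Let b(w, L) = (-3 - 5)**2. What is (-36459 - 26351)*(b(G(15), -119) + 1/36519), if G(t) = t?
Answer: -146800599770/36519 ≈ -4.0198e+6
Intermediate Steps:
b(w, L) = 64 (b(w, L) = (-8)**2 = 64)
(-36459 - 26351)*(b(G(15), -119) + 1/36519) = (-36459 - 26351)*(64 + 1/36519) = -62810*(64 + 1/36519) = -62810*2337217/36519 = -146800599770/36519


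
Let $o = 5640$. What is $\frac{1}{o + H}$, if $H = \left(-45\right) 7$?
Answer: $\frac{1}{5325} \approx 0.00018779$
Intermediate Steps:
$H = -315$
$\frac{1}{o + H} = \frac{1}{5640 - 315} = \frac{1}{5325}$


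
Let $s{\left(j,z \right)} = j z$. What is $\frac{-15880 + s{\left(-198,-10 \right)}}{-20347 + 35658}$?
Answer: $- \frac{13900}{15311} \approx -0.90784$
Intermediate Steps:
$\frac{-15880 + s{\left(-198,-10 \right)}}{-20347 + 35658} = \frac{-15880 - -1980}{-20347 + 35658} = \frac{-15880 + 1980}{15311} = \left(-13900\right) \frac{1}{15311} = - \frac{13900}{15311}$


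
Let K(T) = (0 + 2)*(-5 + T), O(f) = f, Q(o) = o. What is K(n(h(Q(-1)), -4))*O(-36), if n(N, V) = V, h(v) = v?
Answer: 648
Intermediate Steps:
K(T) = -10 + 2*T (K(T) = 2*(-5 + T) = -10 + 2*T)
K(n(h(Q(-1)), -4))*O(-36) = (-10 + 2*(-4))*(-36) = (-10 - 8)*(-36) = -18*(-36) = 648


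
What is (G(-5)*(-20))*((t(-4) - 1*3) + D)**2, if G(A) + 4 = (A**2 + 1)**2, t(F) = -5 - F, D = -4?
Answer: -860160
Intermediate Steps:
G(A) = -4 + (1 + A**2)**2 (G(A) = -4 + (A**2 + 1)**2 = -4 + (1 + A**2)**2)
(G(-5)*(-20))*((t(-4) - 1*3) + D)**2 = ((-4 + (1 + (-5)**2)**2)*(-20))*(((-5 - 1*(-4)) - 1*3) - 4)**2 = ((-4 + (1 + 25)**2)*(-20))*(((-5 + 4) - 3) - 4)**2 = ((-4 + 26**2)*(-20))*((-1 - 3) - 4)**2 = ((-4 + 676)*(-20))*(-4 - 4)**2 = (672*(-20))*(-8)**2 = -13440*64 = -860160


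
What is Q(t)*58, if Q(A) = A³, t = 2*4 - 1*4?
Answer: 3712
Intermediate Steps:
t = 4 (t = 8 - 4 = 4)
Q(t)*58 = 4³*58 = 64*58 = 3712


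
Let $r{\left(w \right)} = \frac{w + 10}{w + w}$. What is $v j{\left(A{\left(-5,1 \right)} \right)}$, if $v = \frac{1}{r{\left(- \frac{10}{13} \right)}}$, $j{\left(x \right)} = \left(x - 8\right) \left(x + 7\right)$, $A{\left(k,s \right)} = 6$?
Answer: $\frac{13}{3} \approx 4.3333$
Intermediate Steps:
$r{\left(w \right)} = \frac{10 + w}{2 w}$
$j{\left(x \right)} = \left(-8 + x\right) \left(7 + x\right)$
$v = - \frac{1}{6}$ ($v = \frac{1}{\frac{1}{2} \frac{1}{\left(-10\right) \frac{1}{13}} \left(10 - \frac{10}{13}\right)} = \frac{1}{\frac{1}{2} \frac{1}{- \frac{10}{13}} \left(10 - \frac{10}{13}\right)} = \frac{1}{\frac{1}{2} \left(- \frac{13}{10}\right) \frac{120}{13}} = \frac{1}{-6} = - \frac{1}{6} \approx -0.16667$)
$v j{\left(A{\left(-5,1 \right)} \right)} = - \frac{-56 + 6^{2} - 6}{6} = - \frac{-56 + 36 - 6}{6} = \left(- \frac{1}{6}\right) \left(-26\right) = \frac{13}{3}$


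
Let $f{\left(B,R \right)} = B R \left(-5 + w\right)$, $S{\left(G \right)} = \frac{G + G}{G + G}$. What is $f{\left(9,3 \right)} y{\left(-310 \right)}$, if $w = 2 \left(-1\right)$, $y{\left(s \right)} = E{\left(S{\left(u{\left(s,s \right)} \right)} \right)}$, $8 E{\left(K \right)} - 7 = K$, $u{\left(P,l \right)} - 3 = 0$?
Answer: $-189$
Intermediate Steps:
$u{\left(P,l \right)} = 3$ ($u{\left(P,l \right)} = 3 + 0 = 3$)
$S{\left(G \right)} = 1$ ($S{\left(G \right)} = \frac{2 G}{2 G} = 2 G \frac{1}{2 G} = 1$)
$E{\left(K \right)} = \frac{7}{8} + \frac{K}{8}$
$y{\left(s \right)} = 1$ ($y{\left(s \right)} = \frac{7}{8} + \frac{1}{8} \cdot 1 = \frac{7}{8} + \frac{1}{8} = 1$)
$w = -2$
$f{\left(B,R \right)} = - 7 B R$ ($f{\left(B,R \right)} = B R \left(-5 - 2\right) = B R \left(-7\right) = - 7 B R$)
$f{\left(9,3 \right)} y{\left(-310 \right)} = \left(-7\right) 9 \cdot 3 \cdot 1 = \left(-189\right) 1 = -189$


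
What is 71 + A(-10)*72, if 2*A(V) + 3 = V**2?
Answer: 3563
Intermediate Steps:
A(V) = -3/2 + V**2/2
71 + A(-10)*72 = 71 + (-3/2 + (1/2)*(-10)**2)*72 = 71 + (-3/2 + (1/2)*100)*72 = 71 + (-3/2 + 50)*72 = 71 + (97/2)*72 = 71 + 3492 = 3563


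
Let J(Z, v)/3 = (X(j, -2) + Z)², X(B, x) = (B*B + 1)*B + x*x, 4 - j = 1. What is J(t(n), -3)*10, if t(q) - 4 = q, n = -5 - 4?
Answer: 25230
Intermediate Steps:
n = -9
j = 3 (j = 4 - 1*1 = 4 - 1 = 3)
t(q) = 4 + q
X(B, x) = x² + B*(1 + B²) (X(B, x) = (B² + 1)*B + x² = (1 + B²)*B + x² = B*(1 + B²) + x² = x² + B*(1 + B²))
J(Z, v) = 3*(34 + Z)² (J(Z, v) = 3*((3 + 3³ + (-2)²) + Z)² = 3*((3 + 27 + 4) + Z)² = 3*(34 + Z)²)
J(t(n), -3)*10 = (3*(34 + (4 - 9))²)*10 = (3*(34 - 5)²)*10 = (3*29²)*10 = (3*841)*10 = 2523*10 = 25230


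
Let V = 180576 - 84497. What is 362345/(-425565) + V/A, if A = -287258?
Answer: -28994871929/24449390154 ≈ -1.1859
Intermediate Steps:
V = 96079
362345/(-425565) + V/A = 362345/(-425565) + 96079/(-287258) = 362345*(-1/425565) + 96079*(-1/287258) = -72469/85113 - 96079/287258 = -28994871929/24449390154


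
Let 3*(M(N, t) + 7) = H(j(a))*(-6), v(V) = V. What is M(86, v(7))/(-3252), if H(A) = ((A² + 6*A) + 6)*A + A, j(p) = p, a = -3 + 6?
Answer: 211/3252 ≈ 0.064883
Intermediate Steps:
a = 3
H(A) = A + A*(6 + A² + 6*A) (H(A) = (6 + A² + 6*A)*A + A = A*(6 + A² + 6*A) + A = A + A*(6 + A² + 6*A))
M(N, t) = -211 (M(N, t) = -7 + ((3*(7 + 3² + 6*3))*(-6))/3 = -7 + ((3*(7 + 9 + 18))*(-6))/3 = -7 + ((3*34)*(-6))/3 = -7 + (102*(-6))/3 = -7 + (⅓)*(-612) = -7 - 204 = -211)
M(86, v(7))/(-3252) = -211/(-3252) = -211*(-1/3252) = 211/3252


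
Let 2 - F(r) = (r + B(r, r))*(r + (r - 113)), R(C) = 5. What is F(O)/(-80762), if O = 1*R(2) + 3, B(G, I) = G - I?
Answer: -389/40381 ≈ -0.0096332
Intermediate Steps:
O = 8 (O = 1*5 + 3 = 5 + 3 = 8)
F(r) = 2 - r*(-113 + 2*r) (F(r) = 2 - (r + (r - r))*(r + (r - 113)) = 2 - (r + 0)*(r + (-113 + r)) = 2 - r*(-113 + 2*r))
F(O)/(-80762) = (2 - 2*8**2 + 113*8)/(-80762) = (2 - 2*64 + 904)*(-1/80762) = (2 - 128 + 904)*(-1/80762) = 778*(-1/80762) = -389/40381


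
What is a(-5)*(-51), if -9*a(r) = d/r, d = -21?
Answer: 119/5 ≈ 23.800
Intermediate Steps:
a(r) = 7/(3*r) (a(r) = -(-7)/(3*r) = 7/(3*r))
a(-5)*(-51) = ((7/3)/(-5))*(-51) = ((7/3)*(-1/5))*(-51) = -7/15*(-51) = 119/5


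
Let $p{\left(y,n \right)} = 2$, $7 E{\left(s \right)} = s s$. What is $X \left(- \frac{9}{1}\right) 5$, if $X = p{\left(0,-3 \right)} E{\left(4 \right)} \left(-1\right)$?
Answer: $\frac{1440}{7} \approx 205.71$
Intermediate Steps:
$E{\left(s \right)} = \frac{s^{2}}{7}$ ($E{\left(s \right)} = \frac{s s}{7} = \frac{s^{2}}{7}$)
$X = - \frac{32}{7}$ ($X = 2 \frac{4^{2}}{7} \left(-1\right) = 2 \cdot \frac{1}{7} \cdot 16 \left(-1\right) = 2 \cdot \frac{16}{7} \left(-1\right) = \frac{32}{7} \left(-1\right) = - \frac{32}{7} \approx -4.5714$)
$X \left(- \frac{9}{1}\right) 5 = - \frac{32 \left(- \frac{9}{1}\right)}{7} \cdot 5 = - \frac{32 \left(\left(-9\right) 1\right)}{7} \cdot 5 = \left(- \frac{32}{7}\right) \left(-9\right) 5 = \frac{288}{7} \cdot 5 = \frac{1440}{7}$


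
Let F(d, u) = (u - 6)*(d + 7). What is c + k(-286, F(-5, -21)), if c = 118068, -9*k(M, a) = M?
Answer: 1062898/9 ≈ 1.1810e+5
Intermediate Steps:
F(d, u) = (-6 + u)*(7 + d)
k(M, a) = -M/9
c + k(-286, F(-5, -21)) = 118068 - ⅑*(-286) = 118068 + 286/9 = 1062898/9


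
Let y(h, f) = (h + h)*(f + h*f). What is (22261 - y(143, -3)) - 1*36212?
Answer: 109601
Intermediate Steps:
y(h, f) = 2*h*(f + f*h) (y(h, f) = (2*h)*(f + f*h) = 2*h*(f + f*h))
(22261 - y(143, -3)) - 1*36212 = (22261 - 2*(-3)*143*(1 + 143)) - 1*36212 = (22261 - 2*(-3)*143*144) - 36212 = (22261 - 1*(-123552)) - 36212 = (22261 + 123552) - 36212 = 145813 - 36212 = 109601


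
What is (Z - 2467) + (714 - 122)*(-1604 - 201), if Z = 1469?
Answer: -1069558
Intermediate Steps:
(Z - 2467) + (714 - 122)*(-1604 - 201) = (1469 - 2467) + (714 - 122)*(-1604 - 201) = -998 + 592*(-1805) = -998 - 1068560 = -1069558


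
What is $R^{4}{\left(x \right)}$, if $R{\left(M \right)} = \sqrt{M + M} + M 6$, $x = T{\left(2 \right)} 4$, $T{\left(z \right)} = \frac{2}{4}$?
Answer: $38416$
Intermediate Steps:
$T{\left(z \right)} = \frac{1}{2}$ ($T{\left(z \right)} = 2 \cdot \frac{1}{4} = \frac{1}{2}$)
$x = 2$ ($x = \frac{1}{2} \cdot 4 = 2$)
$R{\left(M \right)} = 6 M + \sqrt{2} \sqrt{M}$ ($R{\left(M \right)} = \sqrt{2 M} + 6 M = \sqrt{2} \sqrt{M} + 6 M = 6 M + \sqrt{2} \sqrt{M}$)
$R^{4}{\left(x \right)} = \left(6 \cdot 2 + \sqrt{2} \sqrt{2}\right)^{4} = \left(12 + 2\right)^{4} = 14^{4} = 38416$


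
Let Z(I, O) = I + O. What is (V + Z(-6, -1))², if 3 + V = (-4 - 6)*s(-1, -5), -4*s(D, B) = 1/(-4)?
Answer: 7225/64 ≈ 112.89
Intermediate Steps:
s(D, B) = 1/16 (s(D, B) = -¼/(-4) = -¼*(-¼) = 1/16)
V = -29/8 (V = -3 + (-4 - 6)*(1/16) = -3 - 10*1/16 = -3 - 5/8 = -29/8 ≈ -3.6250)
(V + Z(-6, -1))² = (-29/8 + (-6 - 1))² = (-29/8 - 7)² = (-85/8)² = 7225/64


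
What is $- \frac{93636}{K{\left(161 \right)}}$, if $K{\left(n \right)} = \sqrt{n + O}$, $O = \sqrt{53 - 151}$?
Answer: $- \frac{93636 \sqrt{7}}{7 \sqrt{23 + i \sqrt{2}}} \approx -7369.1 + 226.34 i$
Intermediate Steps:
$O = 7 i \sqrt{2}$ ($O = \sqrt{-98} = 7 i \sqrt{2} \approx 9.8995 i$)
$K{\left(n \right)} = \sqrt{n + 7 i \sqrt{2}}$
$- \frac{93636}{K{\left(161 \right)}} = - \frac{93636}{\sqrt{161 + 7 i \sqrt{2}}}$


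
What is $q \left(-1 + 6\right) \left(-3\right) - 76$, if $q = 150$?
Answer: $-2326$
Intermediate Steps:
$q \left(-1 + 6\right) \left(-3\right) - 76 = 150 \left(-1 + 6\right) \left(-3\right) - 76 = 150 \cdot 5 \left(-3\right) - 76 = 150 \left(-15\right) - 76 = -2250 - 76 = -2326$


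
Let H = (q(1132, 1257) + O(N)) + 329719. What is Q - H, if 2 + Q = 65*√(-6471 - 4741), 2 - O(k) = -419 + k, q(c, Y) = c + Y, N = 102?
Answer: -332429 + 130*I*√2803 ≈ -3.3243e+5 + 6882.6*I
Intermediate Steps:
q(c, Y) = Y + c
O(k) = 421 - k (O(k) = 2 - (-419 + k) = 2 + (419 - k) = 421 - k)
H = 332427 (H = ((1257 + 1132) + (421 - 1*102)) + 329719 = (2389 + (421 - 102)) + 329719 = (2389 + 319) + 329719 = 2708 + 329719 = 332427)
Q = -2 + 130*I*√2803 (Q = -2 + 65*√(-6471 - 4741) = -2 + 65*√(-11212) = -2 + 65*(2*I*√2803) = -2 + 130*I*√2803 ≈ -2.0 + 6882.6*I)
Q - H = (-2 + 130*I*√2803) - 1*332427 = (-2 + 130*I*√2803) - 332427 = -332429 + 130*I*√2803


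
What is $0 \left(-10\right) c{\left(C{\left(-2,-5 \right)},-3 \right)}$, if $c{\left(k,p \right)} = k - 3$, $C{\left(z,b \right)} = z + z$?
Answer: $0$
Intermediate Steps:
$C{\left(z,b \right)} = 2 z$
$c{\left(k,p \right)} = -3 + k$ ($c{\left(k,p \right)} = k - 3 = -3 + k$)
$0 \left(-10\right) c{\left(C{\left(-2,-5 \right)},-3 \right)} = 0 \left(-10\right) \left(-3 + 2 \left(-2\right)\right) = 0 \left(-3 - 4\right) = 0 \left(-7\right) = 0$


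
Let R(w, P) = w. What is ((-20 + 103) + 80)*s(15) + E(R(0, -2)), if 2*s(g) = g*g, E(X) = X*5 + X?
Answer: 36675/2 ≈ 18338.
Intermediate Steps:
E(X) = 6*X (E(X) = 5*X + X = 6*X)
s(g) = g**2/2 (s(g) = (g*g)/2 = g**2/2)
((-20 + 103) + 80)*s(15) + E(R(0, -2)) = ((-20 + 103) + 80)*((1/2)*15**2) + 6*0 = (83 + 80)*((1/2)*225) + 0 = 163*(225/2) + 0 = 36675/2 + 0 = 36675/2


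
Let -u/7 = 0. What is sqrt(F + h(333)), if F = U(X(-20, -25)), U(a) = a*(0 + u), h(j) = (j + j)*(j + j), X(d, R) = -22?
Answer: 666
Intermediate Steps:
u = 0 (u = -7*0 = 0)
h(j) = 4*j**2 (h(j) = (2*j)*(2*j) = 4*j**2)
U(a) = 0 (U(a) = a*(0 + 0) = a*0 = 0)
F = 0
sqrt(F + h(333)) = sqrt(0 + 4*333**2) = sqrt(0 + 4*110889) = sqrt(0 + 443556) = sqrt(443556) = 666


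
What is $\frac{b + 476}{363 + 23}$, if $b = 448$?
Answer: $\frac{462}{193} \approx 2.3938$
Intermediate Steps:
$\frac{b + 476}{363 + 23} = \frac{448 + 476}{363 + 23} = \frac{924}{386} = 924 \cdot \frac{1}{386} = \frac{462}{193}$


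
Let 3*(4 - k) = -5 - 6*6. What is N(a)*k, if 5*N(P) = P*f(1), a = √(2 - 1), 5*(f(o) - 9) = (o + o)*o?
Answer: 2491/75 ≈ 33.213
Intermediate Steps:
f(o) = 9 + 2*o²/5 (f(o) = 9 + ((o + o)*o)/5 = 9 + ((2*o)*o)/5 = 9 + (2*o²)/5 = 9 + 2*o²/5)
a = 1 (a = √1 = 1)
N(P) = 47*P/25 (N(P) = (P*(9 + (⅖)*1²))/5 = (P*(9 + (⅖)*1))/5 = (P*(9 + ⅖))/5 = (P*(47/5))/5 = (47*P/5)/5 = 47*P/25)
k = 53/3 (k = 4 - (-5 - 6*6)/3 = 4 - (-5 - 36)/3 = 4 - ⅓*(-41) = 4 + 41/3 = 53/3 ≈ 17.667)
N(a)*k = ((47/25)*1)*(53/3) = (47/25)*(53/3) = 2491/75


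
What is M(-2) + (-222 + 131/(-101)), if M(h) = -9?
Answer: -23462/101 ≈ -232.30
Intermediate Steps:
M(-2) + (-222 + 131/(-101)) = -9 + (-222 + 131/(-101)) = -9 + (-222 + 131*(-1/101)) = -9 + (-222 - 131/101) = -9 - 22553/101 = -23462/101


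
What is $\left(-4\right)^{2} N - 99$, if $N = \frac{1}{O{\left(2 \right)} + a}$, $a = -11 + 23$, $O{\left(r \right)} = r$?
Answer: $- \frac{685}{7} \approx -97.857$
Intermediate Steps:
$a = 12$
$N = \frac{1}{14}$ ($N = \frac{1}{2 + 12} = \frac{1}{14} \approx 0.071429$)
$\left(-4\right)^{2} N - 99 = \left(-4\right)^{2} \cdot \frac{1}{14} - 99 = 16 \cdot \frac{1}{14} - 99 = \frac{8}{7} - 99 = - \frac{685}{7}$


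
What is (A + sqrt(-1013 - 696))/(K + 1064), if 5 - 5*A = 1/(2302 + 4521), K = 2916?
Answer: 17057/67888850 + I*sqrt(1709)/3980 ≈ 0.00025125 + 0.010387*I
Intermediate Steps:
A = 34114/34115 (A = 1 - 1/(5*(2302 + 4521)) = 1 - 1/5/6823 = 1 - 1/5*1/6823 = 1 - 1/34115 = 34114/34115 ≈ 0.99997)
(A + sqrt(-1013 - 696))/(K + 1064) = (34114/34115 + sqrt(-1013 - 696))/(2916 + 1064) = (34114/34115 + sqrt(-1709))/3980 = (34114/34115 + I*sqrt(1709))*(1/3980) = 17057/67888850 + I*sqrt(1709)/3980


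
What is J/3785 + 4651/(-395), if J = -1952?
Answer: -735003/59803 ≈ -12.290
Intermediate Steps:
J/3785 + 4651/(-395) = -1952/3785 + 4651/(-395) = -1952*1/3785 + 4651*(-1/395) = -1952/3785 - 4651/395 = -735003/59803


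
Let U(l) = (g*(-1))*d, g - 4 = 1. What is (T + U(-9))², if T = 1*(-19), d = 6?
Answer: 2401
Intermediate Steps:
T = -19
g = 5 (g = 4 + 1 = 5)
U(l) = -30 (U(l) = (5*(-1))*6 = -5*6 = -30)
(T + U(-9))² = (-19 - 30)² = (-49)² = 2401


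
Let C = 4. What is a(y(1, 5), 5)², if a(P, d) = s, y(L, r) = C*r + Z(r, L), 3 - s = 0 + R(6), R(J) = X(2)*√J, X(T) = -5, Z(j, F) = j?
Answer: 159 + 30*√6 ≈ 232.48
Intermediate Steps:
R(J) = -5*√J
s = 3 + 5*√6 (s = 3 - (0 - 5*√6) = 3 - (-5)*√6 = 3 + 5*√6 ≈ 15.247)
y(L, r) = 5*r (y(L, r) = 4*r + r = 5*r)
a(P, d) = 3 + 5*√6
a(y(1, 5), 5)² = (3 + 5*√6)²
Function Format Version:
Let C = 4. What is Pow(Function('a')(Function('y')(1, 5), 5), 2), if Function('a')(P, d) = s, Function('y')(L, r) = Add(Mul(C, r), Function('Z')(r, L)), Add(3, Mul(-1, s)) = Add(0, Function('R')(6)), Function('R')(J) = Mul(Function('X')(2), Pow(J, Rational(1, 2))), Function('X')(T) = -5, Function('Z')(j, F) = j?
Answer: Add(159, Mul(30, Pow(6, Rational(1, 2)))) ≈ 232.48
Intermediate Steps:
Function('R')(J) = Mul(-5, Pow(J, Rational(1, 2)))
s = Add(3, Mul(5, Pow(6, Rational(1, 2)))) (s = Add(3, Mul(-1, Add(0, Mul(-5, Pow(6, Rational(1, 2)))))) = Add(3, Mul(-1, Mul(-5, Pow(6, Rational(1, 2))))) = Add(3, Mul(5, Pow(6, Rational(1, 2)))) ≈ 15.247)
Function('y')(L, r) = Mul(5, r) (Function('y')(L, r) = Add(Mul(4, r), r) = Mul(5, r))
Function('a')(P, d) = Add(3, Mul(5, Pow(6, Rational(1, 2))))
Pow(Function('a')(Function('y')(1, 5), 5), 2) = Pow(Add(3, Mul(5, Pow(6, Rational(1, 2)))), 2)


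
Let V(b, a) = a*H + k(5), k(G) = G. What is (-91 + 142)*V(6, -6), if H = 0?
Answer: 255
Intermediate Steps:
V(b, a) = 5 (V(b, a) = a*0 + 5 = 0 + 5 = 5)
(-91 + 142)*V(6, -6) = (-91 + 142)*5 = 51*5 = 255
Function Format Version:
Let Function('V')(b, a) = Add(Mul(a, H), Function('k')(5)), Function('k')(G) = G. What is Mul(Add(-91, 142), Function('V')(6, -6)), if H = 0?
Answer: 255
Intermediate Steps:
Function('V')(b, a) = 5 (Function('V')(b, a) = Add(Mul(a, 0), 5) = Add(0, 5) = 5)
Mul(Add(-91, 142), Function('V')(6, -6)) = Mul(Add(-91, 142), 5) = Mul(51, 5) = 255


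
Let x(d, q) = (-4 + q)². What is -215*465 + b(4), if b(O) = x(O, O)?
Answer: -99975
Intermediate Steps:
b(O) = (-4 + O)²
-215*465 + b(4) = -215*465 + (-4 + 4)² = -99975 + 0² = -99975 + 0 = -99975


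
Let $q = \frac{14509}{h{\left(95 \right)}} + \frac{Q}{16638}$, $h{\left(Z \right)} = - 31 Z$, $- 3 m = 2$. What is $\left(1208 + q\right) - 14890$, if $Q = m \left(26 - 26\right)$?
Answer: $- \frac{40307999}{2945} \approx -13687.0$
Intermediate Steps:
$m = - \frac{2}{3}$ ($m = \left(- \frac{1}{3}\right) 2 = - \frac{2}{3} \approx -0.66667$)
$Q = 0$ ($Q = - \frac{2 \left(26 - 26\right)}{3} = \left(- \frac{2}{3}\right) 0 = 0$)
$q = - \frac{14509}{2945}$ ($q = \frac{14509}{\left(-31\right) 95} + \frac{0}{16638} = \frac{14509}{-2945} + 0 \cdot \frac{1}{16638} = 14509 \left(- \frac{1}{2945}\right) + 0 = - \frac{14509}{2945} + 0 = - \frac{14509}{2945} \approx -4.9267$)
$\left(1208 + q\right) - 14890 = \left(1208 - \frac{14509}{2945}\right) - 14890 = \frac{3543051}{2945} - 14890 = - \frac{40307999}{2945}$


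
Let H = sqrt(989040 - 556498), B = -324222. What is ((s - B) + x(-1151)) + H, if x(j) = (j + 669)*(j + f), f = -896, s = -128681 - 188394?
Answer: 993801 + sqrt(432542) ≈ 9.9446e+5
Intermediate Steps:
s = -317075
H = sqrt(432542) ≈ 657.68
x(j) = (-896 + j)*(669 + j) (x(j) = (j + 669)*(j - 896) = (669 + j)*(-896 + j) = (-896 + j)*(669 + j))
((s - B) + x(-1151)) + H = ((-317075 - 1*(-324222)) + (-599424 + (-1151)**2 - 227*(-1151))) + sqrt(432542) = ((-317075 + 324222) + (-599424 + 1324801 + 261277)) + sqrt(432542) = (7147 + 986654) + sqrt(432542) = 993801 + sqrt(432542)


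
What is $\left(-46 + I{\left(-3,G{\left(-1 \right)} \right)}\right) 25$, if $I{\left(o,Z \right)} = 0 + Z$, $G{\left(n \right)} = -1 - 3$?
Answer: $-1250$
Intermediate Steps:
$G{\left(n \right)} = -4$
$I{\left(o,Z \right)} = Z$
$\left(-46 + I{\left(-3,G{\left(-1 \right)} \right)}\right) 25 = \left(-46 - 4\right) 25 = \left(-50\right) 25 = -1250$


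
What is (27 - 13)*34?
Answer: 476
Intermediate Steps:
(27 - 13)*34 = 14*34 = 476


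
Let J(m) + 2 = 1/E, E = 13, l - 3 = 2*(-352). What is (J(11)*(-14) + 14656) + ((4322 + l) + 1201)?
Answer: 253564/13 ≈ 19505.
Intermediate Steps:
l = -701 (l = 3 + 2*(-352) = 3 - 704 = -701)
J(m) = -25/13 (J(m) = -2 + 1/13 = -25/13)
(J(11)*(-14) + 14656) + ((4322 + l) + 1201) = (-25/13*(-14) + 14656) + ((4322 - 701) + 1201) = (350/13 + 14656) + (3621 + 1201) = 190878/13 + 4822 = 253564/13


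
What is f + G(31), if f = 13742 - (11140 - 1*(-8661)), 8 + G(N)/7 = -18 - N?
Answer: -6458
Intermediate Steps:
G(N) = -182 - 7*N (G(N) = -56 + 7*(-18 - N) = -56 + (-126 - 7*N) = -182 - 7*N)
f = -6059 (f = 13742 - (11140 + 8661) = 13742 - 1*19801 = 13742 - 19801 = -6059)
f + G(31) = -6059 + (-182 - 7*31) = -6059 + (-182 - 217) = -6059 - 399 = -6458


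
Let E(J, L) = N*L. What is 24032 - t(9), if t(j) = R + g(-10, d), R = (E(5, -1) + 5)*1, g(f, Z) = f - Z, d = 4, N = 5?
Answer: 24046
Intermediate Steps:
E(J, L) = 5*L
R = 0 (R = (5*(-1) + 5)*1 = (-5 + 5)*1 = 0*1 = 0)
t(j) = -14 (t(j) = 0 + (-10 - 1*4) = 0 + (-10 - 4) = 0 - 14 = -14)
24032 - t(9) = 24032 - 1*(-14) = 24032 + 14 = 24046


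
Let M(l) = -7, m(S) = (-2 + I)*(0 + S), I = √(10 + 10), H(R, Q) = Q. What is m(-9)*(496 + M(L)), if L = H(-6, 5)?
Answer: 8802 - 8802*√5 ≈ -10880.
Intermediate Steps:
I = 2*√5 (I = √20 = 2*√5 ≈ 4.4721)
L = 5
m(S) = S*(-2 + 2*√5) (m(S) = (-2 + 2*√5)*(0 + S) = (-2 + 2*√5)*S = S*(-2 + 2*√5))
m(-9)*(496 + M(L)) = (2*(-9)*(-1 + √5))*(496 - 7) = (18 - 18*√5)*489 = 8802 - 8802*√5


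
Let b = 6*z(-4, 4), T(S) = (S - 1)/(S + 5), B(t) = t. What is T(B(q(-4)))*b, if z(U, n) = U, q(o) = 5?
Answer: -48/5 ≈ -9.6000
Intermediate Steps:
T(S) = (-1 + S)/(5 + S)
b = -24 (b = 6*(-4) = -24)
T(B(q(-4)))*b = ((-1 + 5)/(5 + 5))*(-24) = (4/10)*(-24) = ((⅒)*4)*(-24) = (⅖)*(-24) = -48/5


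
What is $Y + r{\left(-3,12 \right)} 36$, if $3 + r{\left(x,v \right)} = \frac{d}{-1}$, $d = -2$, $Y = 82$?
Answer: $46$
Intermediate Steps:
$r{\left(x,v \right)} = -1$ ($r{\left(x,v \right)} = -3 - \frac{2}{-1} = -3 - -2 = -3 + 2 = -1$)
$Y + r{\left(-3,12 \right)} 36 = 82 - 36 = 46$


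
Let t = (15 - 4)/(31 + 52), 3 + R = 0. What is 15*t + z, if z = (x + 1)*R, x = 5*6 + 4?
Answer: -8550/83 ≈ -103.01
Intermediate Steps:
R = -3 (R = -3 + 0 = -3)
x = 34 (x = 30 + 4 = 34)
t = 11/83 ≈ 0.13253
z = -105 (z = (34 + 1)*(-3) = 35*(-3) = -105)
15*t + z = 15*(11/83) - 105 = 165/83 - 105 = -8550/83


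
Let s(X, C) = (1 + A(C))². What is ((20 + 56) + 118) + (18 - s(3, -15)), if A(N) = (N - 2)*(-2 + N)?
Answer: -83888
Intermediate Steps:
A(N) = (-2 + N)² (A(N) = (-2 + N)*(-2 + N) = (-2 + N)²)
s(X, C) = (1 + (-2 + C)²)²
((20 + 56) + 118) + (18 - s(3, -15)) = ((20 + 56) + 118) + (18 - (1 + (-2 - 15)²)²) = (76 + 118) + (18 - (1 + (-17)²)²) = 194 + (18 - (1 + 289)²) = 194 + (18 - 1*290²) = 194 + (18 - 1*84100) = 194 + (18 - 84100) = 194 - 84082 = -83888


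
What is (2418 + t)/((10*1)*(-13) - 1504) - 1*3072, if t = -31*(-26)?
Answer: -2511436/817 ≈ -3074.0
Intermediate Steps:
t = 806
(2418 + t)/((10*1)*(-13) - 1504) - 1*3072 = (2418 + 806)/((10*1)*(-13) - 1504) - 1*3072 = 3224/(10*(-13) - 1504) - 3072 = 3224/(-130 - 1504) - 3072 = 3224/(-1634) - 3072 = 3224*(-1/1634) - 3072 = -1612/817 - 3072 = -2511436/817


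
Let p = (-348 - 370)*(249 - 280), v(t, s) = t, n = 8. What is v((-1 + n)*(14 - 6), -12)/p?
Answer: 28/11129 ≈ 0.0025159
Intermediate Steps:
p = 22258 (p = -718*(-31) = 22258)
v((-1 + n)*(14 - 6), -12)/p = ((-1 + 8)*(14 - 6))/22258 = (7*8)*(1/22258) = 56*(1/22258) = 28/11129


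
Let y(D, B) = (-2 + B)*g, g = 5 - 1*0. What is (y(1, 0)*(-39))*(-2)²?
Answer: 1560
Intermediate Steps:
g = 5 (g = 5 + 0 = 5)
y(D, B) = -10 + 5*B (y(D, B) = (-2 + B)*5 = -10 + 5*B)
(y(1, 0)*(-39))*(-2)² = ((-10 + 5*0)*(-39))*(-2)² = ((-10 + 0)*(-39))*4 = -10*(-39)*4 = 390*4 = 1560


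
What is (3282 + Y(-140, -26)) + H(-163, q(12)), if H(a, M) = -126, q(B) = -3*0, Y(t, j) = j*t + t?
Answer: 6656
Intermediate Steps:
Y(t, j) = t + j*t
q(B) = 0
(3282 + Y(-140, -26)) + H(-163, q(12)) = (3282 - 140*(1 - 26)) - 126 = (3282 - 140*(-25)) - 126 = (3282 + 3500) - 126 = 6782 - 126 = 6656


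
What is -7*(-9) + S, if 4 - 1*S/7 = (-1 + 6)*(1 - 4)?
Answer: 196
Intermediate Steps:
S = 133 (S = 28 - 7*(-1 + 6)*(1 - 4) = 28 - 35*(-3) = 28 - 7*(-15) = 28 + 105 = 133)
-7*(-9) + S = -7*(-9) + 133 = 63 + 133 = 196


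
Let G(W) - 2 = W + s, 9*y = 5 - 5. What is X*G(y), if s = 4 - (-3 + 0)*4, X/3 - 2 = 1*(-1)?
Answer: 54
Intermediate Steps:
y = 0 (y = (5 - 5)/9 = (⅑)*0 = 0)
X = 3 (X = 6 + 3*(1*(-1)) = 6 + 3*(-1) = 6 - 3 = 3)
s = 16 (s = 4 - (-3)*4 = 4 - 1*(-12) = 4 + 12 = 16)
G(W) = 18 + W (G(W) = 2 + (W + 16) = 2 + (16 + W) = 18 + W)
X*G(y) = 3*(18 + 0) = 3*18 = 54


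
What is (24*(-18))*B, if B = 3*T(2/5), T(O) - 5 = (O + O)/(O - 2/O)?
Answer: -143856/23 ≈ -6254.6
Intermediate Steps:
T(O) = 5 + 2*O/(O - 2/O) (T(O) = 5 + (O + O)/(O - 2/O) = 5 + (2*O)/(O - 2/O) = 5 + 2*O/(O - 2/O))
B = 333/23 (B = 3*((-10 + 7*(2/5)²)/(-2 + (2/5)²)) = 3*((-10 + 7*(2*(⅕))²)/(-2 + (2*(⅕))²)) = 3*((-10 + 7*(⅖)²)/(-2 + (⅖)²)) = 3*((-10 + 7*(4/25))/(-2 + 4/25)) = 3*((-10 + 28/25)/(-46/25)) = 3*(-25/46*(-222/25)) = 3*(111/23) = 333/23 ≈ 14.478)
(24*(-18))*B = (24*(-18))*(333/23) = -432*333/23 = -143856/23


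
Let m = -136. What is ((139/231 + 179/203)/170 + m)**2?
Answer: 5996252168991841/324233442225 ≈ 18494.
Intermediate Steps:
((139/231 + 179/203)/170 + m)**2 = ((139/231 + 179/203)/170 - 136)**2 = ((139*(1/231) + 179*(1/203))*(1/170) - 136)**2 = ((139/231 + 179/203)*(1/170) - 136)**2 = ((9938/6699)*(1/170) - 136)**2 = (4969/569415 - 136)**2 = (-77435471/569415)**2 = 5996252168991841/324233442225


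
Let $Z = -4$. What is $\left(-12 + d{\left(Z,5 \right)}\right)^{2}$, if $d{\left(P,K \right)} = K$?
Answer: $49$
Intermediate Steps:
$\left(-12 + d{\left(Z,5 \right)}\right)^{2} = \left(-12 + 5\right)^{2} = \left(-7\right)^{2} = 49$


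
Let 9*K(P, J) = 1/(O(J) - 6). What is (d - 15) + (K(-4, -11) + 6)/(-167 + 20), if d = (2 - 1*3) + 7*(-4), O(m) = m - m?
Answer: -349595/7938 ≈ -44.041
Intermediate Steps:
O(m) = 0
d = -29 (d = (2 - 3) - 28 = -1 - 28 = -29)
K(P, J) = -1/54 (K(P, J) = 1/(9*(0 - 6)) = (⅑)/(-6) = (⅑)*(-⅙) = -1/54)
(d - 15) + (K(-4, -11) + 6)/(-167 + 20) = (-29 - 15) + (-1/54 + 6)/(-167 + 20) = -44 + (323/54)/(-147) = -44 + (323/54)*(-1/147) = -44 - 323/7938 = -349595/7938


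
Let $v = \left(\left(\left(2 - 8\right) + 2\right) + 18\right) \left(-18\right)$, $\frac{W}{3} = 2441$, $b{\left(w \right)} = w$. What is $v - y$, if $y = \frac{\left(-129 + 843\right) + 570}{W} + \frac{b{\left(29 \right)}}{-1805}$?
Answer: $- \frac{1111015011}{4406005} \approx -252.16$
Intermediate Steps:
$W = 7323$ ($W = 3 \cdot 2441 = 7323$)
$v = -252$ ($v = \left(\left(-6 + 2\right) + 18\right) \left(-18\right) = \left(-4 + 18\right) \left(-18\right) = 14 \left(-18\right) = -252$)
$y = \frac{701751}{4406005}$ ($y = \frac{\left(-129 + 843\right) + 570}{7323} + \frac{29}{-1805} = \left(714 + 570\right) \frac{1}{7323} + 29 \left(- \frac{1}{1805}\right) = 1284 \cdot \frac{1}{7323} - \frac{29}{1805} = \frac{428}{2441} - \frac{29}{1805} = \frac{701751}{4406005} \approx 0.15927$)
$v - y = -252 - \frac{701751}{4406005} = - \frac{1111015011}{4406005}$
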